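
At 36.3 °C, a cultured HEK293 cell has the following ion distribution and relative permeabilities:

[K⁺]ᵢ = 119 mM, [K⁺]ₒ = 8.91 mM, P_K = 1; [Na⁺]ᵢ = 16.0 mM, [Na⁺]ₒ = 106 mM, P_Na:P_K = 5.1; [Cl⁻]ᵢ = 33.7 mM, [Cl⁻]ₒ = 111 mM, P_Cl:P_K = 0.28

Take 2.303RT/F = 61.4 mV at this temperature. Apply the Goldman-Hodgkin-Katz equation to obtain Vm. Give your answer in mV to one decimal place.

Vm = 61.4 · log₁₀[(Σ P·[cation]ₒ + Σ P·[anion]ᵢ) / (Σ P·[cation]ᵢ + Σ P·[anion]ₒ)]
Numerator = 1×8.91 + 5.1×106 + 0.28×33.7 = 558.9
Denominator = 1×119 + 5.1×16.0 + 0.28×111 = 231.7
Vm = 61.4 · log₁₀(2.4126) = 61.4 × (0.3825) = 23.48 mV

23.5 mV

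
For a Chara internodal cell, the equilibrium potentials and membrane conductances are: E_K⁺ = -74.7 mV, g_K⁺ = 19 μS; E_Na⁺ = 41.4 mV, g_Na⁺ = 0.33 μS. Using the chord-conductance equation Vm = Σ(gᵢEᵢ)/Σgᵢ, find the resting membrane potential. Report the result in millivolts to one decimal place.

Σ gᵢEᵢ = 19·(-74.7) + 0.33·(41.4) = -1405.64
Σ gᵢ = 19 + 0.33 = 19.33
Vm = -1405.64 / 19.33 = -72.72 mV

-72.7 mV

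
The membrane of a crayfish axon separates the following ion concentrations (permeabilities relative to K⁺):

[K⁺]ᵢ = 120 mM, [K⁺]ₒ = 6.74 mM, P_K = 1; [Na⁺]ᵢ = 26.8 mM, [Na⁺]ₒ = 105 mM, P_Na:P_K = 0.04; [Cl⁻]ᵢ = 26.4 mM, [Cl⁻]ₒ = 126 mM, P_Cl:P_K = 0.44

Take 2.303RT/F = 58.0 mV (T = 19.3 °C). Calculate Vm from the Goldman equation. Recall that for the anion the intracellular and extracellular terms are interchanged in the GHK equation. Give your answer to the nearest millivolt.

Vm = 58.0 · log₁₀[(Σ P·[cation]ₒ + Σ P·[anion]ᵢ) / (Σ P·[cation]ᵢ + Σ P·[anion]ₒ)]
Numerator = 1×6.74 + 0.04×105 + 0.44×26.4 = 22.56
Denominator = 1×120 + 0.04×26.8 + 0.44×126 = 176.5
Vm = 58.0 · log₁₀(0.12779) = 58.0 × (-0.8935) = -51.82 mV

-52 mV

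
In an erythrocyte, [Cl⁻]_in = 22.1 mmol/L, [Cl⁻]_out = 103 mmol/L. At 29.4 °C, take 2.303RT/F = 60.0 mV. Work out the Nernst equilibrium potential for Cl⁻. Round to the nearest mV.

-40 mV

E = (60.0/z) · log₁₀([Cl⁻]_out/[Cl⁻]_in) with z = -1.
For an anion, dividing by z = -1 reverses the sign.
= (60.0/-1) · log₁₀(103/22.1) = -60.00 · log₁₀(4.661)
= -60.00 · (0.6684) = -40.11 mV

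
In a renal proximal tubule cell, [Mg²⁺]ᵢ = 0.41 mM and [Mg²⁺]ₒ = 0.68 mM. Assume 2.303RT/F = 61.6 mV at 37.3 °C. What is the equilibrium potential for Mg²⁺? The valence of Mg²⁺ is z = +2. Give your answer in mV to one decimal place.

6.8 mV

E = (61.6/z) · log₁₀([Mg²⁺]_out/[Mg²⁺]_in) with z = +2.
= (61.6/2) · log₁₀(0.68/0.41) = 30.80 · log₁₀(1.659)
= 30.80 · (0.2197) = 6.77 mV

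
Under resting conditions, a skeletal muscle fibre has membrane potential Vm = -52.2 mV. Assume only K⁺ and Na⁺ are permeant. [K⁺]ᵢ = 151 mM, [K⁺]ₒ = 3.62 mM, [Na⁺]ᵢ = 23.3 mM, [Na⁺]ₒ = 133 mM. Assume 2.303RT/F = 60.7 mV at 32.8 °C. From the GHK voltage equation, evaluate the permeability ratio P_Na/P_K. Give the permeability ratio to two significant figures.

Let α = P_Na/P_K. GHK: Vm = 60.7·log₁₀[(Kₒ + α·Naₒ)/(Kᵢ + α·Naᵢ)].
10^(Vm/60.7) = 10^(-52.2/60.7) = 0.13805
So 0.13805·(Kᵢ + α·Naᵢ) = Kₒ + α·Naₒ → α = (0.13805·151.0 − 3.62) / (133.0 − 0.13805·23.3)
α = (20.85 − 3.62) / (133.0 − 3.217) = 17.23/129.8 = 0.1327

0.13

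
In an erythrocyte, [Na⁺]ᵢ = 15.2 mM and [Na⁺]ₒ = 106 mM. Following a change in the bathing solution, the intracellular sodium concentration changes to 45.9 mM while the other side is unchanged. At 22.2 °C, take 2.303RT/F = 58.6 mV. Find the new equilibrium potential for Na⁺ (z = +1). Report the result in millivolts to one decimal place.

21.3 mV

After the shift: [Na⁺]_out = 106, [Na⁺]_in = 45.9 mM.
E_new = (58.6/1)·log₁₀(106/45.9) = 58.60 · (0.3635) = 21.30 mV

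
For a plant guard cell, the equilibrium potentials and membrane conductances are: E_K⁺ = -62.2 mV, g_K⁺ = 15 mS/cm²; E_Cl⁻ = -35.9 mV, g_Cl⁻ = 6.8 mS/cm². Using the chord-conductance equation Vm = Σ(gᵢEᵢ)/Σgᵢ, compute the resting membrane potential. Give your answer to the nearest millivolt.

Σ gᵢEᵢ = 15·(-62.2) + 6.8·(-35.9) = -1177.12
Σ gᵢ = 15 + 6.8 = 21.8
Vm = -1177.12 / 21.8 = -54.00 mV

-54 mV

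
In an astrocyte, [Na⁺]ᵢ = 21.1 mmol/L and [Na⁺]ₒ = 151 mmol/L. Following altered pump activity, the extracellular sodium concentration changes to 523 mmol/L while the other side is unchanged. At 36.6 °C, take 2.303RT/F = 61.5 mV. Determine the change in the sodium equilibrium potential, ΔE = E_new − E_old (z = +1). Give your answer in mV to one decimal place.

E_old = (61.5/1)·log₁₀(151/21.1) = 52.56 mV
E_new = (61.5/1)·log₁₀(523/21.1) = 85.74 mV
ΔE = 85.74 − (52.56) = 33.18 mV

33.2 mV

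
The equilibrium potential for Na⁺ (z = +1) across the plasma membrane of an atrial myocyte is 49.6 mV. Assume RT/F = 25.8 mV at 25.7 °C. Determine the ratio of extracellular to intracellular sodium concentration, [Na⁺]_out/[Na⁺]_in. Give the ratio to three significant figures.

ln([out]/[in]) = E·z/(25.8) = 49.6 × 1 / 25.8 = 1.9225
[out]/[in] = e^(1.9225) = 6.838

6.84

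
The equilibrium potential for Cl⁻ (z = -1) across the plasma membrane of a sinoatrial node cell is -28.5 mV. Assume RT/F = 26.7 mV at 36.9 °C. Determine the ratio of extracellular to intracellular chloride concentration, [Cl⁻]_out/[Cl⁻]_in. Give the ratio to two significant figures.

2.9

ln([out]/[in]) = E·z/(26.7) = -28.5 × -1 / 26.7 = 1.0674
[out]/[in] = e^(1.0674) = 2.908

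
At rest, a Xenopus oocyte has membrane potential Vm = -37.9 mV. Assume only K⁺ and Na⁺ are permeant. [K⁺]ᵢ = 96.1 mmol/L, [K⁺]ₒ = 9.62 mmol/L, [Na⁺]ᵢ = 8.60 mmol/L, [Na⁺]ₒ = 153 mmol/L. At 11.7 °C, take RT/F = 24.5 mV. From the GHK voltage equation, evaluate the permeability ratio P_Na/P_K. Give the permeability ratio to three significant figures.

0.0717

Let α = P_Na/P_K. GHK: Vm = 24.5·ln[(Kₒ + α·Naₒ)/(Kᵢ + α·Naᵢ)].
e^(Vm/24.5) = e^(-37.9/24.5) = 0.2129
So 0.2129·(Kᵢ + α·Naᵢ) = Kₒ + α·Naₒ → α = (0.2129·96.1 − 9.62) / (153.0 − 0.2129·8.6)
α = (20.46 − 9.62) / (153.0 − 1.831) = 10.84/151.2 = 0.0717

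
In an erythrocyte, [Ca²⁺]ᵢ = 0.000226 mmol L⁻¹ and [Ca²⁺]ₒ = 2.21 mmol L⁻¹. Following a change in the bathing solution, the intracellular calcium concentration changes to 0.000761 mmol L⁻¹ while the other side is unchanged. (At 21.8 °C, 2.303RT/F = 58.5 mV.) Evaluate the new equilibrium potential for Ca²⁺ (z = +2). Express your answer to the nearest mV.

101 mV

After the shift: [Ca²⁺]_out = 2.21, [Ca²⁺]_in = 0.000761 mmol L⁻¹.
E_new = (58.5/2)·log₁₀(2.21/0.000761) = 29.25 · (3.4630) = 101.29 mV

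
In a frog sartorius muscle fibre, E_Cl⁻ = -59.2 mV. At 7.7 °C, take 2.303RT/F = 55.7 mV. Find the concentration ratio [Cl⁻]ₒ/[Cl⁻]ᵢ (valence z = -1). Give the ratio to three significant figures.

log₁₀([out]/[in]) = E·z/(55.7) = -59.2 × -1 / 55.7 = 1.0628
[out]/[in] = 10^(1.0628) = 11.56

11.6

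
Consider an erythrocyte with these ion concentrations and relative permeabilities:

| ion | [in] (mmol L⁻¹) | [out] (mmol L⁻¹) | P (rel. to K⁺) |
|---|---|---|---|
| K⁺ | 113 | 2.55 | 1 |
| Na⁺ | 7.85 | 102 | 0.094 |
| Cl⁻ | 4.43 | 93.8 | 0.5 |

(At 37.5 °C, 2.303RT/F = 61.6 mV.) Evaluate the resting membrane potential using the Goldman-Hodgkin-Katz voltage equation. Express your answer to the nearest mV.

-65 mV

Vm = 61.6 · log₁₀[(Σ P·[cation]ₒ + Σ P·[anion]ᵢ) / (Σ P·[cation]ᵢ + Σ P·[anion]ₒ)]
Numerator = 1×2.55 + 0.094×102 + 0.5×4.43 = 14.35
Denominator = 1×113 + 0.094×7.85 + 0.5×93.8 = 160.6
Vm = 61.6 · log₁₀(0.08935) = 61.6 × (-1.0489) = -64.61 mV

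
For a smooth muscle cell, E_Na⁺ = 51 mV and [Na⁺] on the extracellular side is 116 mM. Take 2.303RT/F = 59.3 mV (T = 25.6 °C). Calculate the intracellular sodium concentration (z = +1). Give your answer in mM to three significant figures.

Nernst: E = (59.3/1) · log₁₀([out]/[in]), so log₁₀([out]/[in]) = 51.0 × 1 / 59.3 = 0.8600.
[out]/[in] = 10^(0.8600) = 7.245.
[in] = 116 / 7.245 = 16.01 mM.

16.0 mM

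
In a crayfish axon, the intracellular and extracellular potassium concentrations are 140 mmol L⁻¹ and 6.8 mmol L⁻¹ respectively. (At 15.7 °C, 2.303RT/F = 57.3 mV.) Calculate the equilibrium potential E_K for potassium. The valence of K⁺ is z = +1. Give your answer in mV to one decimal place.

E = (57.3/z) · log₁₀([K⁺]_out/[K⁺]_in) with z = +1.
= (57.3/1) · log₁₀(6.8/140) = 57.30 · log₁₀(0.04857)
= 57.30 · (-1.3136) = -75.27 mV

-75.3 mV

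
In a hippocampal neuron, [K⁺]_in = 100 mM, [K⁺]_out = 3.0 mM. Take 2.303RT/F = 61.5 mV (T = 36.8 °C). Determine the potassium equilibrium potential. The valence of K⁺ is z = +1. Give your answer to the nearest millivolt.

E = (61.5/z) · log₁₀([K⁺]_out/[K⁺]_in) with z = +1.
= (61.5/1) · log₁₀(3.0/100) = 61.50 · log₁₀(0.03)
= 61.50 · (-1.5229) = -93.66 mV

-94 mV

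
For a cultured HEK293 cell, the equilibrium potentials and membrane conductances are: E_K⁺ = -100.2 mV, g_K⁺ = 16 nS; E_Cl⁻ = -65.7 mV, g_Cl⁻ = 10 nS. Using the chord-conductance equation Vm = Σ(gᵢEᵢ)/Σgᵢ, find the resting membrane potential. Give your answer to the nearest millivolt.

-87 mV

Σ gᵢEᵢ = 16·(-100.2) + 10·(-65.7) = -2260.20
Σ gᵢ = 16 + 10 = 26
Vm = -2260.20 / 26 = -86.93 mV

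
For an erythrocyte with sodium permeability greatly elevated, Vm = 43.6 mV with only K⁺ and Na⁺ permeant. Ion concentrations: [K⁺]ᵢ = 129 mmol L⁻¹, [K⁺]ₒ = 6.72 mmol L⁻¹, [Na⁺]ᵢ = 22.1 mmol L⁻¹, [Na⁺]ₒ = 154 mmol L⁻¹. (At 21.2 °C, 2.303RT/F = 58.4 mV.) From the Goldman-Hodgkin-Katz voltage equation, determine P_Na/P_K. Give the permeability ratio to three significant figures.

23.2

Let α = P_Na/P_K. GHK: Vm = 58.4·log₁₀[(Kₒ + α·Naₒ)/(Kᵢ + α·Naᵢ)].
10^(Vm/58.4) = 10^(43.6/58.4) = 5.5792
So 5.5792·(Kᵢ + α·Naᵢ) = Kₒ + α·Naₒ → α = (5.5792·129.0 − 6.72) / (154.0 − 5.5792·22.1)
α = (719.7 − 6.72) / (154.0 − 123.3) = 713/30.7 = 23.23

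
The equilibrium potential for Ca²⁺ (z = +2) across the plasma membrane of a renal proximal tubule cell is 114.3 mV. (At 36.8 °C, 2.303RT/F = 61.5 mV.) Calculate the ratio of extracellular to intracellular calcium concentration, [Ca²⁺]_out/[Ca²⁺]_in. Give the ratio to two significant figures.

log₁₀([out]/[in]) = E·z/(61.5) = 114.3 × 2 / 61.5 = 3.7171
[out]/[in] = 10^(3.7171) = 5213

5200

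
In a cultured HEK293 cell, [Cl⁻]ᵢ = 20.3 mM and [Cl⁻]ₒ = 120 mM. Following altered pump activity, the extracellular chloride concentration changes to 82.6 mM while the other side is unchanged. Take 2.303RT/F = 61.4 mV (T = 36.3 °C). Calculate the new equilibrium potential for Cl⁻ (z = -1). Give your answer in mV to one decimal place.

After the shift: [Cl⁻]_out = 82.6, [Cl⁻]_in = 20.3 mM.
E_new = (61.4/-1)·log₁₀(82.6/20.3) = -61.40 · (0.6095) = -37.42 mV

-37.4 mV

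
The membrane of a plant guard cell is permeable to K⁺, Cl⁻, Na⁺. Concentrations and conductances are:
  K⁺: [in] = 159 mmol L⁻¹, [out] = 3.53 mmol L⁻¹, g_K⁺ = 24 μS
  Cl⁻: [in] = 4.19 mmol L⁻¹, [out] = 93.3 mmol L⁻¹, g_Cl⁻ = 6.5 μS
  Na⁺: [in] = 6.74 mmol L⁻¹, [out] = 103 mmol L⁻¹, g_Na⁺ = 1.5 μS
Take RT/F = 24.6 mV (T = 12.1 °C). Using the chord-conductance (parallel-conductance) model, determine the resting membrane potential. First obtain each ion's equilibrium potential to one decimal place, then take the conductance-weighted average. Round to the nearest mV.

E_K⁺ = (24.6/1)·ln(3.53/159) = -93.7 mV
E_Cl⁻ = (24.6/-1)·ln(93.3/4.19) = -76.3 mV
E_Na⁺ = (24.6/1)·ln(103/6.74) = 67.1 mV
Vm = (Σ gᵢEᵢ)/(Σ gᵢ) = (24·-93.7 + 6.5·-76.3 + 1.5·67.1) / (24 + 6.5 + 1.5)
= -2644.10 / 32 = -82.63 mV

-83 mV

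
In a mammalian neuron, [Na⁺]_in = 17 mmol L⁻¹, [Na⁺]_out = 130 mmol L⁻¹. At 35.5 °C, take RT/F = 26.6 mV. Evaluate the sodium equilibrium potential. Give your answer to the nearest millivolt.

54 mV

E = (26.6/z) · ln([Na⁺]_out/[Na⁺]_in) with z = +1.
= (26.6/1) · ln(130/17) = 26.60 · ln(7.647)
= 26.60 · (2.0343) = 54.11 mV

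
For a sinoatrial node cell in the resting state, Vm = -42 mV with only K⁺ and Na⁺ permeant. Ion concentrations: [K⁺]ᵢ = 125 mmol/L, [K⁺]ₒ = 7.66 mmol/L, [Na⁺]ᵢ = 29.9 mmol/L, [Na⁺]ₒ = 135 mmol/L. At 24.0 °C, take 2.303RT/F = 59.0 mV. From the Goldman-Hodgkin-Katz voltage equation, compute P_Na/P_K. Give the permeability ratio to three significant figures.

0.129

Let α = P_Na/P_K. GHK: Vm = 59.0·log₁₀[(Kₒ + α·Naₒ)/(Kᵢ + α·Naᵢ)].
10^(Vm/59.0) = 10^(-42.0/59.0) = 0.19415
So 0.19415·(Kᵢ + α·Naᵢ) = Kₒ + α·Naₒ → α = (0.19415·125.0 − 7.66) / (135.0 − 0.19415·29.9)
α = (24.27 − 7.66) / (135.0 − 5.805) = 16.61/129.2 = 0.1286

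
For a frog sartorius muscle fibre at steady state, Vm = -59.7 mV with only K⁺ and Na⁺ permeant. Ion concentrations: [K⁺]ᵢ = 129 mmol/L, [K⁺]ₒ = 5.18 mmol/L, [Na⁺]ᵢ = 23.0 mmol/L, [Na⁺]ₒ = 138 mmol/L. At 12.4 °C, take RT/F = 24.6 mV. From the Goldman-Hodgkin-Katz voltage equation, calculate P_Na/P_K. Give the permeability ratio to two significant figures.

0.046

Let α = P_Na/P_K. GHK: Vm = 24.6·ln[(Kₒ + α·Naₒ)/(Kᵢ + α·Naᵢ)].
e^(Vm/24.6) = e^(-59.7/24.6) = 0.088316
So 0.088316·(Kᵢ + α·Naᵢ) = Kₒ + α·Naₒ → α = (0.088316·129.0 − 5.18) / (138.0 − 0.088316·23.0)
α = (11.39 − 5.18) / (138.0 − 2.031) = 6.213/136 = 0.04569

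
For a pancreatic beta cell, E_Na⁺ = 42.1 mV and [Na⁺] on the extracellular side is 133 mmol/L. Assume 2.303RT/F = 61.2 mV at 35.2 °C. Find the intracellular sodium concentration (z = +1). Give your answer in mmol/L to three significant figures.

27.3 mmol/L

Nernst: E = (61.2/1) · log₁₀([out]/[in]), so log₁₀([out]/[in]) = 42.1 × 1 / 61.2 = 0.6879.
[out]/[in] = 10^(0.6879) = 4.874.
[in] = 133 / 4.874 = 27.29 mmol/L.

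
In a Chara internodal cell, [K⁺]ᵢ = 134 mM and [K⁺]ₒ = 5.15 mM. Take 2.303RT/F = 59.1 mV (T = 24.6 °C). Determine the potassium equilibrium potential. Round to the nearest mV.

E = (59.1/z) · log₁₀([K⁺]_out/[K⁺]_in) with z = +1.
= (59.1/1) · log₁₀(5.15/134) = 59.10 · log₁₀(0.03843)
= 59.10 · (-1.4153) = -83.64 mV

-84 mV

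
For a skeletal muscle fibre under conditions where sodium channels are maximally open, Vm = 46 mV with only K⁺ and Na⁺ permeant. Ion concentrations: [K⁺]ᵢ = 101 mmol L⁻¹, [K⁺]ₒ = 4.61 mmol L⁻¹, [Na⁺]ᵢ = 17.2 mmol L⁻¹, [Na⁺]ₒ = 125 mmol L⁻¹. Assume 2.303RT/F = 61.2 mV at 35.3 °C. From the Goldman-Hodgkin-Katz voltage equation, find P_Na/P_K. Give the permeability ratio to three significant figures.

Let α = P_Na/P_K. GHK: Vm = 61.2·log₁₀[(Kₒ + α·Naₒ)/(Kᵢ + α·Naᵢ)].
10^(Vm/61.2) = 10^(46.0/61.2) = 5.6446
So 5.6446·(Kᵢ + α·Naᵢ) = Kₒ + α·Naₒ → α = (5.6446·101.0 − 4.61) / (125.0 − 5.6446·17.2)
α = (570.1 − 4.61) / (125.0 − 97.09) = 565.5/27.91 = 20.26

20.3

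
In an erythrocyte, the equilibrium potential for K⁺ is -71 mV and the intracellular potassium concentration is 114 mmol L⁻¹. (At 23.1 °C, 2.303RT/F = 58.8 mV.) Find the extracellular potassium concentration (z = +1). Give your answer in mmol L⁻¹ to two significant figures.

7.1 mmol L⁻¹

Nernst: E = (58.8/1) · log₁₀([out]/[in]), so log₁₀([out]/[in]) = -71.0 × 1 / 58.8 = -1.2075.
[out]/[in] = 10^(-1.2075) = 0.06202.
[out] = 0.06202 × 114 = 7.07 mmol L⁻¹.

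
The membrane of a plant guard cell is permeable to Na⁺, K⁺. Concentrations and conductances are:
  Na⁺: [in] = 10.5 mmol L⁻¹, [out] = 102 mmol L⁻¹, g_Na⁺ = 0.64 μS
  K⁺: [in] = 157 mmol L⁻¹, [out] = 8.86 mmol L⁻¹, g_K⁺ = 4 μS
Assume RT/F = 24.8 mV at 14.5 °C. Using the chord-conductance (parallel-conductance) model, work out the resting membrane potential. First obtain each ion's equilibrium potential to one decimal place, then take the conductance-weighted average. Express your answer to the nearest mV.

-54 mV

E_Na⁺ = (24.8/1)·ln(102/10.5) = 56.4 mV
E_K⁺ = (24.8/1)·ln(8.86/157) = -71.3 mV
Vm = (Σ gᵢEᵢ)/(Σ gᵢ) = (0.64·56.4 + 4·-71.3) / (0.64 + 4)
= -249.10 / 4.64 = -53.69 mV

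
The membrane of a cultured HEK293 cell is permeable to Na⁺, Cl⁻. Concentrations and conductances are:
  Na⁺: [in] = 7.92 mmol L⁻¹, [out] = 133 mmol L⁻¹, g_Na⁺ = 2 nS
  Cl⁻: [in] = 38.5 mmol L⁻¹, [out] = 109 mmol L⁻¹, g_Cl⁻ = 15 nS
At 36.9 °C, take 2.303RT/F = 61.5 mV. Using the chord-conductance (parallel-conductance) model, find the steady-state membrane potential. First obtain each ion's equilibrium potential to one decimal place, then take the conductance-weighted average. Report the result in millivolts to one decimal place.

-15.7 mV

E_Na⁺ = (61.5/1)·log₁₀(133/7.92) = 75.3 mV
E_Cl⁻ = (61.5/-1)·log₁₀(109/38.5) = -27.8 mV
Vm = (Σ gᵢEᵢ)/(Σ gᵢ) = (2·75.3 + 15·-27.8) / (2 + 15)
= -266.40 / 17 = -15.67 mV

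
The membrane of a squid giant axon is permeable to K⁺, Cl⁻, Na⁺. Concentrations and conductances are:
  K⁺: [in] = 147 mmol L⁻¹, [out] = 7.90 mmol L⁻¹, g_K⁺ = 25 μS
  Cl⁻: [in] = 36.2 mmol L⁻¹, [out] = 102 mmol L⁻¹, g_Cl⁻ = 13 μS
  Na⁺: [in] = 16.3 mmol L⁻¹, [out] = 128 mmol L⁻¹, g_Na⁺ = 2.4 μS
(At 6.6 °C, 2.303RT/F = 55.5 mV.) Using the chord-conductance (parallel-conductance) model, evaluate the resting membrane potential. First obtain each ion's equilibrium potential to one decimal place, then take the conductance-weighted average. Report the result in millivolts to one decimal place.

-48.7 mV

E_K⁺ = (55.5/1)·log₁₀(7.90/147) = -70.5 mV
E_Cl⁻ = (55.5/-1)·log₁₀(102/36.2) = -25.0 mV
E_Na⁺ = (55.5/1)·log₁₀(128/16.3) = 49.7 mV
Vm = (Σ gᵢEᵢ)/(Σ gᵢ) = (25·-70.5 + 13·-25.0 + 2.4·49.7) / (25 + 13 + 2.4)
= -1968.22 / 40.4 = -48.72 mV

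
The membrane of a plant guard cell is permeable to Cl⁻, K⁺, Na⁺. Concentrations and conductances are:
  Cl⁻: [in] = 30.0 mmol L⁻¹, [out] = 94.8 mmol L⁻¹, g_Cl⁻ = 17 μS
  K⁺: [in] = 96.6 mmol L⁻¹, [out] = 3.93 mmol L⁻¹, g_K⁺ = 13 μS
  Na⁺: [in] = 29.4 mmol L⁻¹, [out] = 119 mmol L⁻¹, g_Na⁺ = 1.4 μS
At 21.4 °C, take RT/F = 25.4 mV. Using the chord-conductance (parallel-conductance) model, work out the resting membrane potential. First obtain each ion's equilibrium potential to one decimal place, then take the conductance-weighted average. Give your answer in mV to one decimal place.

E_Cl⁻ = (25.4/-1)·ln(94.8/30.0) = -29.2 mV
E_K⁺ = (25.4/1)·ln(3.93/96.6) = -81.3 mV
E_Na⁺ = (25.4/1)·ln(119/29.4) = 35.5 mV
Vm = (Σ gᵢEᵢ)/(Σ gᵢ) = (17·-29.2 + 13·-81.3 + 1.4·35.5) / (17 + 13 + 1.4)
= -1503.60 / 31.4 = -47.89 mV

-47.9 mV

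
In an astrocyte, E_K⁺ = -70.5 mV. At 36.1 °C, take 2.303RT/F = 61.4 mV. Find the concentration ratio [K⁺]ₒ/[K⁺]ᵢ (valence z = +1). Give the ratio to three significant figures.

0.0711

log₁₀([out]/[in]) = E·z/(61.4) = -70.5 × 1 / 61.4 = -1.1482
[out]/[in] = 10^(-1.1482) = 0.07109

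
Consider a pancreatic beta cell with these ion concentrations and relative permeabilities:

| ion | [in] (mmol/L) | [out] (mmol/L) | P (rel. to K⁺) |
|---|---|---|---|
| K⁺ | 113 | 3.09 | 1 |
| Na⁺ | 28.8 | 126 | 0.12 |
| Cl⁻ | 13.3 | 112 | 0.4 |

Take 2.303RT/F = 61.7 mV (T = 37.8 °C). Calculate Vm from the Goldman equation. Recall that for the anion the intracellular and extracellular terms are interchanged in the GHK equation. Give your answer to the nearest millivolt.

-52 mV

Vm = 61.7 · log₁₀[(Σ P·[cation]ₒ + Σ P·[anion]ᵢ) / (Σ P·[cation]ᵢ + Σ P·[anion]ₒ)]
Numerator = 1×3.09 + 0.12×126 + 0.4×13.3 = 23.53
Denominator = 1×113 + 0.12×28.8 + 0.4×112 = 161.3
Vm = 61.7 · log₁₀(0.14592) = 61.7 × (-0.8359) = -51.57 mV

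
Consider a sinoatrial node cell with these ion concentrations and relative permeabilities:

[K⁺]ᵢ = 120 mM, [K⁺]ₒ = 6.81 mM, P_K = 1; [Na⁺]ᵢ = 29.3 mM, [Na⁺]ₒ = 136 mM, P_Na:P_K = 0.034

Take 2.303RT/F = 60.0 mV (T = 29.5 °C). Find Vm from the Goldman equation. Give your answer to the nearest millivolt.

-61 mV

Vm = 60.0 · log₁₀[(Σ P·[cation]ₒ + Σ P·[anion]ᵢ) / (Σ P·[cation]ᵢ + Σ P·[anion]ₒ)]
Numerator = 1×6.81 + 0.034×136 = 11.43
Denominator = 1×120 + 0.034×29.3 = 121
Vm = 60.0 · log₁₀(0.094499) = 60.0 × (-1.0246) = -61.47 mV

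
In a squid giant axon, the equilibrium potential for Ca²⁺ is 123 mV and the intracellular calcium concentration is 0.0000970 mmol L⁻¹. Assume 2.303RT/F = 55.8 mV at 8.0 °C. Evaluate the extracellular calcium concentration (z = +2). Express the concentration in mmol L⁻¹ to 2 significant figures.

Nernst: E = (55.8/2) · log₁₀([out]/[in]), so log₁₀([out]/[in]) = 123.0 × 2 / 55.8 = 4.4086.
[out]/[in] = 10^(4.4086) = 2.562e+04.
[out] = 2.562e+04 × 0.0000970 = 2.485 mmol L⁻¹.

2.5 mmol L⁻¹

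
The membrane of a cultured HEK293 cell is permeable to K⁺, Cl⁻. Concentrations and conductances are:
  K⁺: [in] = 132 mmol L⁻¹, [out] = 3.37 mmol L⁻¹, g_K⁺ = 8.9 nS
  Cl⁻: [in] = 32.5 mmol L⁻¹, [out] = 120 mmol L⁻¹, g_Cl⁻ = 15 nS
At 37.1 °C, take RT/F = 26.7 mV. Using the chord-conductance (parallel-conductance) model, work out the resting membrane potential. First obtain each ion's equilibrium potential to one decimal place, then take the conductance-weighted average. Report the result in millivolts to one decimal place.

E_K⁺ = (26.7/1)·ln(3.37/132) = -97.9 mV
E_Cl⁻ = (26.7/-1)·ln(120/32.5) = -34.9 mV
Vm = (Σ gᵢEᵢ)/(Σ gᵢ) = (8.9·-97.9 + 15·-34.9) / (8.9 + 15)
= -1394.81 / 23.9 = -58.36 mV

-58.4 mV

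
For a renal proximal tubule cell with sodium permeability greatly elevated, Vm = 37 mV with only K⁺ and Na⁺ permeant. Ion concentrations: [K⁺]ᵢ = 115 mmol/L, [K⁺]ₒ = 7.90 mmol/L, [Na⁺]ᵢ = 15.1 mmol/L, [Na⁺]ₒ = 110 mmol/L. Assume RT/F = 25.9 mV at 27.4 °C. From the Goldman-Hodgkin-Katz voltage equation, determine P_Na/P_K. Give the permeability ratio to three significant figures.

Let α = P_Na/P_K. GHK: Vm = 25.9·ln[(Kₒ + α·Naₒ)/(Kᵢ + α·Naᵢ)].
e^(Vm/25.9) = e^(37.0/25.9) = 4.1727
So 4.1727·(Kᵢ + α·Naᵢ) = Kₒ + α·Naₒ → α = (4.1727·115.0 − 7.9) / (110.0 − 4.1727·15.1)
α = (479.9 − 7.9) / (110.0 − 63.01) = 472/46.99 = 10.04

10.0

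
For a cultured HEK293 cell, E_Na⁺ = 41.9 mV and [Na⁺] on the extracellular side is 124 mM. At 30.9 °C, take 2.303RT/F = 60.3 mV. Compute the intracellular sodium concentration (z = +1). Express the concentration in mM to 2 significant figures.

Nernst: E = (60.3/1) · log₁₀([out]/[in]), so log₁₀([out]/[in]) = 41.9 × 1 / 60.3 = 0.6949.
[out]/[in] = 10^(0.6949) = 4.953.
[in] = 124 / 4.953 = 25.04 mM.

25 mM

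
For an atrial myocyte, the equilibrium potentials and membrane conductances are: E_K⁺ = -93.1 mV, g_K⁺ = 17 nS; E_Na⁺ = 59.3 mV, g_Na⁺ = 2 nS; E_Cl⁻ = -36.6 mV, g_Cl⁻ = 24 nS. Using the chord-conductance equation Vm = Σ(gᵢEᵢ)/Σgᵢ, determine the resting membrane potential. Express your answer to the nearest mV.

-54 mV

Σ gᵢEᵢ = 17·(-93.1) + 2·(59.3) + 24·(-36.6) = -2342.50
Σ gᵢ = 17 + 2 + 24 = 43
Vm = -2342.50 / 43 = -54.48 mV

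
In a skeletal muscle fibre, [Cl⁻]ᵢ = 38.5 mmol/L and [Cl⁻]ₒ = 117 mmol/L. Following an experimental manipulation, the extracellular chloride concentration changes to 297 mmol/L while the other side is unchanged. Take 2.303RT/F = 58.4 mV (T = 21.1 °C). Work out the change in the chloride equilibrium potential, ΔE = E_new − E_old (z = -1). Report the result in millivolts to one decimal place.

E_old = (58.4/-1)·log₁₀(117/38.5) = -28.19 mV
E_new = (58.4/-1)·log₁₀(297/38.5) = -51.82 mV
ΔE = -51.82 − (-28.19) = -23.63 mV

-23.6 mV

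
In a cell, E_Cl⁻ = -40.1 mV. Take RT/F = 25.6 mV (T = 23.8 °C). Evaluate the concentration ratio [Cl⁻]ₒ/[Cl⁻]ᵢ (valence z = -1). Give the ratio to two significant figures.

4.8

ln([out]/[in]) = E·z/(25.6) = -40.1 × -1 / 25.6 = 1.5664
[out]/[in] = e^(1.5664) = 4.789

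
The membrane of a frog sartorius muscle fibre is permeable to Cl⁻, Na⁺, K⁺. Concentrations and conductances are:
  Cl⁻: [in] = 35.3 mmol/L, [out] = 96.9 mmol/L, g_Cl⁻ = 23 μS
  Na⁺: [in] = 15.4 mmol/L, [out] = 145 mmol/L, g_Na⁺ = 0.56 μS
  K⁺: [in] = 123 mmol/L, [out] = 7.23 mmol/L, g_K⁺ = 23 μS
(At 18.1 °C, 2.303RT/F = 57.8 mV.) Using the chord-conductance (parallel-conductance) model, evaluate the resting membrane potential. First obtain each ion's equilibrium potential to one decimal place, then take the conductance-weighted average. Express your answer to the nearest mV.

-47 mV

E_Cl⁻ = (57.8/-1)·log₁₀(96.9/35.3) = -25.3 mV
E_Na⁺ = (57.8/1)·log₁₀(145/15.4) = 56.3 mV
E_K⁺ = (57.8/1)·log₁₀(7.23/123) = -71.1 mV
Vm = (Σ gᵢEᵢ)/(Σ gᵢ) = (23·-25.3 + 0.56·56.3 + 23·-71.1) / (23 + 0.56 + 23)
= -2185.67 / 46.56 = -46.94 mV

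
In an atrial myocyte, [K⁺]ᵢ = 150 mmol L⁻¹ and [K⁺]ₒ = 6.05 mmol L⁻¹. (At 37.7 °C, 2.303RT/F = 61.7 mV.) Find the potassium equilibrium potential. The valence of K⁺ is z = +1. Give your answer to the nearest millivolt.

E = (61.7/z) · log₁₀([K⁺]_out/[K⁺]_in) with z = +1.
= (61.7/1) · log₁₀(6.05/150) = 61.70 · log₁₀(0.04033)
= 61.70 · (-1.3943) = -86.03 mV

-86 mV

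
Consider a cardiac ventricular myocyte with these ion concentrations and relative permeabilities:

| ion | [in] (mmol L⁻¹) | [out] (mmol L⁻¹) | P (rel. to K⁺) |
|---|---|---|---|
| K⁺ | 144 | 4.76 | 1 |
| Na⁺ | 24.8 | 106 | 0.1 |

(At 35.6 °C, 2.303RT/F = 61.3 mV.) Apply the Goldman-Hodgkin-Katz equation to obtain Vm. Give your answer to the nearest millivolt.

-60 mV

Vm = 61.3 · log₁₀[(Σ P·[cation]ₒ + Σ P·[anion]ᵢ) / (Σ P·[cation]ᵢ + Σ P·[anion]ₒ)]
Numerator = 1×4.76 + 0.1×106 = 15.36
Denominator = 1×144 + 0.1×24.8 = 146.5
Vm = 61.3 · log₁₀(0.10486) = 61.3 × (-0.9794) = -60.04 mV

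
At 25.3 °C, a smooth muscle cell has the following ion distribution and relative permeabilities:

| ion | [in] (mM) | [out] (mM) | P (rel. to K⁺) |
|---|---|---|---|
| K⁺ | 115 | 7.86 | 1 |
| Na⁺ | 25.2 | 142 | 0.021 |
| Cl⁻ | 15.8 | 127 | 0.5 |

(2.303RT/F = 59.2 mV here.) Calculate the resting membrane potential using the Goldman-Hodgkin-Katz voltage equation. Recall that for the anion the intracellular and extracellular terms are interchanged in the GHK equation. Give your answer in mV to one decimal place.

Vm = 59.2 · log₁₀[(Σ P·[cation]ₒ + Σ P·[anion]ᵢ) / (Σ P·[cation]ᵢ + Σ P·[anion]ₒ)]
Numerator = 1×7.86 + 0.021×142 + 0.5×15.8 = 18.74
Denominator = 1×115 + 0.021×25.2 + 0.5×127 = 179
Vm = 59.2 · log₁₀(0.10469) = 59.2 × (-0.9801) = -58.02 mV

-58.0 mV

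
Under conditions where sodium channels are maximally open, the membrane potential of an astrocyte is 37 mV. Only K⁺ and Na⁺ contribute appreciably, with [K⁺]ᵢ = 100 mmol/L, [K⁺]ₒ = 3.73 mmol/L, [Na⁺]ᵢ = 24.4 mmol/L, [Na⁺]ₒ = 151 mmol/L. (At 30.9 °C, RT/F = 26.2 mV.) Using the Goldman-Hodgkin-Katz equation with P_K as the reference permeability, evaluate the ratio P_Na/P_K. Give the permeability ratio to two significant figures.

8.0

Let α = P_Na/P_K. GHK: Vm = 26.2·ln[(Kₒ + α·Naₒ)/(Kᵢ + α·Naᵢ)].
e^(Vm/26.2) = e^(37.0/26.2) = 4.105
So 4.105·(Kᵢ + α·Naᵢ) = Kₒ + α·Naₒ → α = (4.105·100.0 − 3.73) / (151.0 − 4.105·24.4)
α = (410.5 − 3.73) / (151.0 − 100.2) = 406.8/50.84 = 8.001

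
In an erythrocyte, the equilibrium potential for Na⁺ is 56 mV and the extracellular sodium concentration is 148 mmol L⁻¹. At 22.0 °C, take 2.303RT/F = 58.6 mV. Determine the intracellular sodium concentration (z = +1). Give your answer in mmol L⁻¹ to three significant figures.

16.4 mmol L⁻¹

Nernst: E = (58.6/1) · log₁₀([out]/[in]), so log₁₀([out]/[in]) = 56.0 × 1 / 58.6 = 0.9556.
[out]/[in] = 10^(0.9556) = 9.029.
[in] = 148 / 9.029 = 16.39 mmol L⁻¹.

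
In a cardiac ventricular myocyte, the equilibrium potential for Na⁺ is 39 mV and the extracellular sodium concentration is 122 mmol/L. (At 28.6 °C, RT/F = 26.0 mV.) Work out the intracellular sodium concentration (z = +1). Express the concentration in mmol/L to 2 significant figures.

27 mmol/L

Nernst: E = (26.0/1) · ln([out]/[in]), so ln([out]/[in]) = 39.0 × 1 / 26.0 = 1.5000.
[out]/[in] = e^(1.5000) = 4.482.
[in] = 122 / 4.482 = 27.22 mmol/L.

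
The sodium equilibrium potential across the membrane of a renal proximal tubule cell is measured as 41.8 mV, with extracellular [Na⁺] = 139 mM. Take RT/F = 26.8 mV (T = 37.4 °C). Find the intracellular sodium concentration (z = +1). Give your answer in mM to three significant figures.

Nernst: E = (26.8/1) · ln([out]/[in]), so ln([out]/[in]) = 41.8 × 1 / 26.8 = 1.5597.
[out]/[in] = e^(1.5597) = 4.757.
[in] = 139 / 4.757 = 29.22 mM.

29.2 mM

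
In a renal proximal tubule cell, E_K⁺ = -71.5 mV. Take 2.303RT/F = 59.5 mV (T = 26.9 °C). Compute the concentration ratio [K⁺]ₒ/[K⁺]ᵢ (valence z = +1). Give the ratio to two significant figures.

log₁₀([out]/[in]) = E·z/(59.5) = -71.5 × 1 / 59.5 = -1.2017
[out]/[in] = 10^(-1.2017) = 0.06285

0.063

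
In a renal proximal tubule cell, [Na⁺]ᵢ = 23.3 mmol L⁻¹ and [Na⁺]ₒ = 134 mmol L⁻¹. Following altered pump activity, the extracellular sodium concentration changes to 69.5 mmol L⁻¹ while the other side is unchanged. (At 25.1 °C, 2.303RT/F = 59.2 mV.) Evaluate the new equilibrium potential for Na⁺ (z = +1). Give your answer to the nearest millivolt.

After the shift: [Na⁺]_out = 69.5, [Na⁺]_in = 23.3 mmol L⁻¹.
E_new = (59.2/1)·log₁₀(69.5/23.3) = 59.20 · (0.4746) = 28.10 mV

28 mV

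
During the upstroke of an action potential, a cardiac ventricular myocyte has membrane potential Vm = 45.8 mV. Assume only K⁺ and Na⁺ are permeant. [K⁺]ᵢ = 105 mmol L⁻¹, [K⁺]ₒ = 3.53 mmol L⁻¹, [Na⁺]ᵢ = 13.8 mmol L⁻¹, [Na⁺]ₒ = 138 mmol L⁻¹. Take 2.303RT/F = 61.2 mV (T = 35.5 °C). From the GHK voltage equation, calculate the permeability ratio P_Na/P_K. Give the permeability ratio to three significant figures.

9.63

Let α = P_Na/P_K. GHK: Vm = 61.2·log₁₀[(Kₒ + α·Naₒ)/(Kᵢ + α·Naᵢ)].
10^(Vm/61.2) = 10^(45.8/61.2) = 5.6023
So 5.6023·(Kᵢ + α·Naᵢ) = Kₒ + α·Naₒ → α = (5.6023·105.0 − 3.53) / (138.0 − 5.6023·13.8)
α = (588.2 − 3.53) / (138.0 − 77.31) = 584.7/60.69 = 9.635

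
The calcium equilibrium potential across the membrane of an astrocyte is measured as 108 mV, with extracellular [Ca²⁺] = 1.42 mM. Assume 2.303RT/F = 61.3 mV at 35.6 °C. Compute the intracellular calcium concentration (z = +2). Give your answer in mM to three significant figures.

0.000425 mM

Nernst: E = (61.3/2) · log₁₀([out]/[in]), so log₁₀([out]/[in]) = 108.0 × 2 / 61.3 = 3.5237.
[out]/[in] = 10^(3.5237) = 3339.
[in] = 1.42 / 3339 = 0.0004252 mM.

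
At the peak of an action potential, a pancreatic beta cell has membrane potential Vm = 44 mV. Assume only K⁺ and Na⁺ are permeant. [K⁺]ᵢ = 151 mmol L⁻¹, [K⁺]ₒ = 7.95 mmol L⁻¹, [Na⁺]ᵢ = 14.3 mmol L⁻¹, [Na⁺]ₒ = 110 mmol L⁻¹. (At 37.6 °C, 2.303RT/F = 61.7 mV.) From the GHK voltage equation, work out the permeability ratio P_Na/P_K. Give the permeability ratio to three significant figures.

21.4

Let α = P_Na/P_K. GHK: Vm = 61.7·log₁₀[(Kₒ + α·Naₒ)/(Kᵢ + α·Naᵢ)].
10^(Vm/61.7) = 10^(44.0/61.7) = 5.1657
So 5.1657·(Kᵢ + α·Naᵢ) = Kₒ + α·Naₒ → α = (5.1657·151.0 − 7.95) / (110.0 − 5.1657·14.3)
α = (780 − 7.95) / (110.0 − 73.87) = 772.1/36.13 = 21.37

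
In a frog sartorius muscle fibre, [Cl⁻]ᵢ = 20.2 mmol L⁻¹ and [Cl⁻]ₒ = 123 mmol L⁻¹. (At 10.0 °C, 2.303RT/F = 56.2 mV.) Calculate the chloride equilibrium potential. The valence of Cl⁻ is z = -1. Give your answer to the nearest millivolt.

E = (56.2/z) · log₁₀([Cl⁻]_out/[Cl⁻]_in) with z = -1.
For an anion, dividing by z = -1 reverses the sign.
= (56.2/-1) · log₁₀(123/20.2) = -56.20 · log₁₀(6.089)
= -56.20 · (0.7846) = -44.09 mV

-44 mV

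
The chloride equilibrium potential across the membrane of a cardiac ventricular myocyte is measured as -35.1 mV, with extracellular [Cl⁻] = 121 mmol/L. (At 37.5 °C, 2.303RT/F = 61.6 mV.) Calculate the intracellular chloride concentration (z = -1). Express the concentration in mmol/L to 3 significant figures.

Nernst: E = (61.6/-1) · log₁₀([out]/[in]), so log₁₀([out]/[in]) = -35.1 × -1 / 61.6 = 0.5698.
[out]/[in] = 10^(0.5698) = 3.714.
[in] = 121 / 3.714 = 32.58 mmol/L.

32.6 mmol/L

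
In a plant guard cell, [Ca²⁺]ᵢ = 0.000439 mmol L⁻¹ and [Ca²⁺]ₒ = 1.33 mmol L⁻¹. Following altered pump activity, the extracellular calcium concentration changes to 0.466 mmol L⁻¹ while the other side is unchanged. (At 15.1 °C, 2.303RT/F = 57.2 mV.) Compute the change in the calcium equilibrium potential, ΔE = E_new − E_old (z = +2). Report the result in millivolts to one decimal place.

E_old = (57.2/2)·log₁₀(1.33/0.000439) = 99.57 mV
E_new = (57.2/2)·log₁₀(0.466/0.000439) = 86.54 mV
ΔE = 86.54 − (99.57) = -13.03 mV

-13.0 mV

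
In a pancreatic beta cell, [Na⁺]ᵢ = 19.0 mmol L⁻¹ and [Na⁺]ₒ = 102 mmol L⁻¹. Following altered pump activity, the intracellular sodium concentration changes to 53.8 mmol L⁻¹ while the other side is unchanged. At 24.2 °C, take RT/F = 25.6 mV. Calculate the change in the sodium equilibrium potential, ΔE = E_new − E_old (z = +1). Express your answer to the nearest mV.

-27 mV

E_old = (25.6/1)·ln(102/19.0) = 43.02 mV
E_new = (25.6/1)·ln(102/53.8) = 16.38 mV
ΔE = 16.38 − (43.02) = -26.65 mV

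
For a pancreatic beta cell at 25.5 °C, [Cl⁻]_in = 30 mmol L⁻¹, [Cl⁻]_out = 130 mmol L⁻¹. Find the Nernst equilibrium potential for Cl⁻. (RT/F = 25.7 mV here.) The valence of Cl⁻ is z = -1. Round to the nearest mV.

E = (25.7/z) · ln([Cl⁻]_out/[Cl⁻]_in) with z = -1.
For an anion, dividing by z = -1 reverses the sign.
= (25.7/-1) · ln(130/30) = -25.70 · ln(4.333)
= -25.70 · (1.4663) = -37.68 mV

-38 mV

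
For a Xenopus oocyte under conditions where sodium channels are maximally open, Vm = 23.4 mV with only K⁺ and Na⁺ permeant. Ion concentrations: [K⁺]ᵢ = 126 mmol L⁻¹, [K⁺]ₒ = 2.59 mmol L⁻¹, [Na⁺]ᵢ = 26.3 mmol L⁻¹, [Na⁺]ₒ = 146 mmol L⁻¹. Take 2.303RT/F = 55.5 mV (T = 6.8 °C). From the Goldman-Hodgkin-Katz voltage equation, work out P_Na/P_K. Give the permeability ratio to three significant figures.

4.31

Let α = P_Na/P_K. GHK: Vm = 55.5·log₁₀[(Kₒ + α·Naₒ)/(Kᵢ + α·Naᵢ)].
10^(Vm/55.5) = 10^(23.4/55.5) = 2.6401
So 2.6401·(Kᵢ + α·Naᵢ) = Kₒ + α·Naₒ → α = (2.6401·126.0 − 2.59) / (146.0 − 2.6401·26.3)
α = (332.7 − 2.59) / (146.0 − 69.43) = 330.1/76.57 = 4.311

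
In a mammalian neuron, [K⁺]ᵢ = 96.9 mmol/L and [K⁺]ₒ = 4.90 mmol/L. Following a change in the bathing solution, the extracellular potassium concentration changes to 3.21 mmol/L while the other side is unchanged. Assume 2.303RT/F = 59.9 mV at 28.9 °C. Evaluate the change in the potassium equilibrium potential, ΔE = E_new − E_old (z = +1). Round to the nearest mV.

E_old = (59.9/1)·log₁₀(4.90/96.9) = -77.64 mV
E_new = (59.9/1)·log₁₀(3.21/96.9) = -88.64 mV
ΔE = -88.64 − (-77.64) = -11.00 mV

-11 mV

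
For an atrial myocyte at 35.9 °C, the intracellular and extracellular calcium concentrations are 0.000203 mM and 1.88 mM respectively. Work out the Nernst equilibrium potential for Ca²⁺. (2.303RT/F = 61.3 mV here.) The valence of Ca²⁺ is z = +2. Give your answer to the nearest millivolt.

122 mV

E = (61.3/z) · log₁₀([Ca²⁺]_out/[Ca²⁺]_in) with z = +2.
= (61.3/2) · log₁₀(1.88/0.000203) = 30.65 · log₁₀(9261)
= 30.65 · (3.9667) = 121.58 mV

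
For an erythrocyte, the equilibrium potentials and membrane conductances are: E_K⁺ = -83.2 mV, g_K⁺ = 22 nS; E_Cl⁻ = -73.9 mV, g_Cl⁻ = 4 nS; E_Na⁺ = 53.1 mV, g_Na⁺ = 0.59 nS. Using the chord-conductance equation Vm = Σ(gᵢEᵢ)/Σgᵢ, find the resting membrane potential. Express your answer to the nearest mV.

-79 mV

Σ gᵢEᵢ = 22·(-83.2) + 4·(-73.9) + 0.59·(53.1) = -2094.67
Σ gᵢ = 22 + 4 + 0.59 = 26.59
Vm = -2094.67 / 26.59 = -78.78 mV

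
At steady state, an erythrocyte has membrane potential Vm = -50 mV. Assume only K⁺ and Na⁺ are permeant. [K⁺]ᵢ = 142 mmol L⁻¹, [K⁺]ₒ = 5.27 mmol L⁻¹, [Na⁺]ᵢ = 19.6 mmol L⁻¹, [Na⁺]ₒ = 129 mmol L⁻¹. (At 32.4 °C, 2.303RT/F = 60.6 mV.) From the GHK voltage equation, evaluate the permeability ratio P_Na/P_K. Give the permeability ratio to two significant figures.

Let α = P_Na/P_K. GHK: Vm = 60.6·log₁₀[(Kₒ + α·Naₒ)/(Kᵢ + α·Naᵢ)].
10^(Vm/60.6) = 10^(-50.0/60.6) = 0.1496
So 0.1496·(Kᵢ + α·Naᵢ) = Kₒ + α·Naₒ → α = (0.1496·142.0 − 5.27) / (129.0 − 0.1496·19.6)
α = (21.24 − 5.27) / (129.0 − 2.932) = 15.97/126.1 = 0.1267

0.13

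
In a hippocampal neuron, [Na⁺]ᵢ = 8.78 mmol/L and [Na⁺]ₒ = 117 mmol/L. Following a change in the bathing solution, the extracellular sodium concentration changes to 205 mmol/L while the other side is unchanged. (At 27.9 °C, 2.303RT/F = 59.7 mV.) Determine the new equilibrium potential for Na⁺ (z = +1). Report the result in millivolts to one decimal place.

81.7 mV

After the shift: [Na⁺]_out = 205, [Na⁺]_in = 8.78 mmol/L.
E_new = (59.7/1)·log₁₀(205/8.78) = 59.70 · (1.3683) = 81.69 mV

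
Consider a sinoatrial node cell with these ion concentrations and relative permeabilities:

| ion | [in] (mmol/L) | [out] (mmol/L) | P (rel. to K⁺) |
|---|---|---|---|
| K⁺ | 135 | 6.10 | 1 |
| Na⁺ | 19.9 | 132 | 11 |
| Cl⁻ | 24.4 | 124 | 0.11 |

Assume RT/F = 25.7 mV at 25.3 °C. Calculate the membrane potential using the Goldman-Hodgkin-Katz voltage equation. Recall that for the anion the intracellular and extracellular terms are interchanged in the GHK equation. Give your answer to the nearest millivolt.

35 mV

Vm = 25.7 · ln[(Σ P·[cation]ₒ + Σ P·[anion]ᵢ) / (Σ P·[cation]ᵢ + Σ P·[anion]ₒ)]
Numerator = 1×6.10 + 11×132 + 0.11×24.4 = 1461
Denominator = 1×135 + 11×19.9 + 0.11×124 = 367.5
Vm = 25.7 · ln(3.9745) = 25.7 × (1.3799) = 35.46 mV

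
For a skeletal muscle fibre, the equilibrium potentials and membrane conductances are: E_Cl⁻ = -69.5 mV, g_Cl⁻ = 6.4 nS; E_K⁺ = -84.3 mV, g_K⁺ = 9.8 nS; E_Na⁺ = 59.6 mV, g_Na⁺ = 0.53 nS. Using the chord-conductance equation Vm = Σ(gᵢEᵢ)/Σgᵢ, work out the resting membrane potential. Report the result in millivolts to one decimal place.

Σ gᵢEᵢ = 6.4·(-69.5) + 9.8·(-84.3) + 0.53·(59.6) = -1239.35
Σ gᵢ = 6.4 + 9.8 + 0.53 = 16.73
Vm = -1239.35 / 16.73 = -74.08 mV

-74.1 mV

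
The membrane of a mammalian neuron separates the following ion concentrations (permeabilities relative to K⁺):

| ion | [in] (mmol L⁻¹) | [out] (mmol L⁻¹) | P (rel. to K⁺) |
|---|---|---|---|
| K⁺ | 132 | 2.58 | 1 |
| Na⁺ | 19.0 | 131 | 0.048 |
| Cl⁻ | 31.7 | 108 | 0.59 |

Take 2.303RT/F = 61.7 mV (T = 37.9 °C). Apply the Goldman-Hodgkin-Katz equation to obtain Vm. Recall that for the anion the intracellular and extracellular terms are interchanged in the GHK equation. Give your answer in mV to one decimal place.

Vm = 61.7 · log₁₀[(Σ P·[cation]ₒ + Σ P·[anion]ᵢ) / (Σ P·[cation]ᵢ + Σ P·[anion]ₒ)]
Numerator = 1×2.58 + 0.048×131 + 0.59×31.7 = 27.57
Denominator = 1×132 + 0.048×19.0 + 0.59×108 = 196.6
Vm = 61.7 · log₁₀(0.14022) = 61.7 × (-0.8532) = -52.64 mV

-52.6 mV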